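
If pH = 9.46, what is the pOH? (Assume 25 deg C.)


At 25 deg C, pH + pOH = 14.
pOH = 14 - pH = 14 - 9.46
pOH = 4.54:

4.54


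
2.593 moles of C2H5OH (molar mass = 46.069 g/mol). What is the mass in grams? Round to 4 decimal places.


mass = n * M
mass = 2.593 * 46.069
mass = 119.456917 g, rounded to 4 dp:

119.4569 g


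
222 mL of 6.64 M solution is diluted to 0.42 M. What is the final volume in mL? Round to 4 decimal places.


Dilution: M1*V1 = M2*V2, solve for V2.
V2 = M1*V1 / M2
V2 = 6.64 * 222 / 0.42
V2 = 1474.08 / 0.42
V2 = 3509.71428571 mL, rounded to 4 dp:

3509.7143 mL


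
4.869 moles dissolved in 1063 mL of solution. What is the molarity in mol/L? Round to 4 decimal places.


Convert volume to liters: V_L = V_mL / 1000.
V_L = 1063 / 1000 = 1.063 L
M = n / V_L = 4.869 / 1.063
M = 4.58043274 mol/L, rounded to 4 dp:

4.5804 mol/L


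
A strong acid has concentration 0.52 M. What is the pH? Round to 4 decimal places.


A strong acid dissociates completely, so [H+] equals the given concentration.
pH = -log10([H+]) = -log10(0.52)
pH = 0.28399666, rounded to 4 dp:

0.2840


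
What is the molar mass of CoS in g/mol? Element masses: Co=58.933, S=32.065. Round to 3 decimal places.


M = sum(count * atomic_mass) over atoms.
M = 1*58.933 + 1*32.065
M = 58.933 + 32.065
M = 90.998 g/mol, rounded to 3 dp:

90.998 g/mol


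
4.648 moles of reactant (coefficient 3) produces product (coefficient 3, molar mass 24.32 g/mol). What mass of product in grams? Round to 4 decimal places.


Use the coefficient ratio to convert reactant moles to product moles, then multiply by the product's molar mass.
moles_P = moles_R * (coeff_P / coeff_R) = 4.648 * (3/3) = 4.648
mass_P = moles_P * M_P = 4.648 * 24.32
mass_P = 113.03936 g, rounded to 4 dp:

113.0394 g


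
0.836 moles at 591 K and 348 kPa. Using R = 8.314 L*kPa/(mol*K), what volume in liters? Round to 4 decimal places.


PV = nRT, solve for V = nRT / P.
nRT = 0.836 * 8.314 * 591 = 4107.7479
V = 4107.7479 / 348
V = 11.80387328 L, rounded to 4 dp:

11.8039 L


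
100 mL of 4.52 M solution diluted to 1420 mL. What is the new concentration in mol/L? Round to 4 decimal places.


Dilution: M1*V1 = M2*V2, solve for M2.
M2 = M1*V1 / V2
M2 = 4.52 * 100 / 1420
M2 = 452.0 / 1420
M2 = 0.31830986 mol/L, rounded to 4 dp:

0.3183 mol/L


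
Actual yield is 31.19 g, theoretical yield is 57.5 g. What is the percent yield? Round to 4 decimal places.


% yield = 100 * actual / theoretical
% yield = 100 * 31.19 / 57.5
% yield = 54.24347826 %, rounded to 4 dp:

54.2435 %


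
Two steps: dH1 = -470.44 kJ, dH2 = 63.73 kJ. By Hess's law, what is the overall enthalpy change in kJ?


Hess's law: enthalpy is a state function, so add the step enthalpies.
dH_total = dH1 + dH2 = -470.44 + (63.73)
dH_total = -406.71 kJ:

-406.71 kJ


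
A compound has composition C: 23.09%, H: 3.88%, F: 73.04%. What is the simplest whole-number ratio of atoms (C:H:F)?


Assume 100 g of compound, divide each mass% by atomic mass to get moles, then normalize by the smallest to get a raw atom ratio.
Moles per 100 g: C: 23.09/12.011 = 1.9224, H: 3.88/1.008 = 3.8492, F: 73.04/18.998 = 3.8446
Raw ratio (divide by min = 1.9224): C: 1.0, H: 2.002, F: 2.0
Multiply by 1 to clear fractions: C: 1.0 ~= 1, H: 2.002 ~= 2, F: 2.0 ~= 2
Reduce by GCD to get the simplest whole-number ratio:

1:2:2


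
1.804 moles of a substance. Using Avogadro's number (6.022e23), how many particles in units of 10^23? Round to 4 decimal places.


N = n * NA, then divide by 1e23 for the requested units.
N / 1e23 = n * 6.022
N / 1e23 = 1.804 * 6.022
N / 1e23 = 10.863688, rounded to 4 dp:

10.8637


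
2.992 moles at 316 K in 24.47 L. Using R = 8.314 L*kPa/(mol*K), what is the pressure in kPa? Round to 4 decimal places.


PV = nRT, solve for P = nRT / V.
nRT = 2.992 * 8.314 * 316 = 7860.6542
P = 7860.6542 / 24.47
P = 321.23637924 kPa, rounded to 4 dp:

321.2364 kPa


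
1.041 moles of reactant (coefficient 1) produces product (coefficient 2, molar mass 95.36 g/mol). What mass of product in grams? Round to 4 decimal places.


Use the coefficient ratio to convert reactant moles to product moles, then multiply by the product's molar mass.
moles_P = moles_R * (coeff_P / coeff_R) = 1.041 * (2/1) = 2.082
mass_P = moles_P * M_P = 2.082 * 95.36
mass_P = 198.53952 g, rounded to 4 dp:

198.5395 g


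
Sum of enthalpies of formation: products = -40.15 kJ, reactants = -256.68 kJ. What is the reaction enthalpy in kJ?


dH_rxn = sum(dH_f products) - sum(dH_f reactants)
dH_rxn = -40.15 - (-256.68)
dH_rxn = 216.53 kJ:

216.53 kJ


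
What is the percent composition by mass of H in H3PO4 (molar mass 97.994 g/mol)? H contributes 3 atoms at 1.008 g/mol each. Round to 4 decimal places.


pct = 100 * (n_elem * M_elem) / M_total
mass_contribution = 3 * 1.008 = 3.024 g/mol
pct = 100 * 3.024 / 97.994
pct = 3.08590322 %, rounded to 4 dp:

3.0859 %


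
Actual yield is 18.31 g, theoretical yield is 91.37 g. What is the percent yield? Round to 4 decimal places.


% yield = 100 * actual / theoretical
% yield = 100 * 18.31 / 91.37
% yield = 20.03940024 %, rounded to 4 dp:

20.0394 %


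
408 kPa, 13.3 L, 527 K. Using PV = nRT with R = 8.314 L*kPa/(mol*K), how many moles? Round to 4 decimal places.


PV = nRT, solve for n = PV / (RT).
PV = 408 * 13.3 = 5426.4
RT = 8.314 * 527 = 4381.478
n = 5426.4 / 4381.478
n = 1.23848619 mol, rounded to 4 dp:

1.2385 mol


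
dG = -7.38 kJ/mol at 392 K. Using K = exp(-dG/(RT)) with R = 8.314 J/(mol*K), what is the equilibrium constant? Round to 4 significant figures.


dG is in kJ/mol; multiply by 1000 to match R in J/(mol*K).
RT = 8.314 * 392 = 3259.088 J/mol
exponent = -dG*1000 / (RT) = -(-7.38*1000) / 3259.088 = 2.26443717
K = exp(2.26443717)
K = 9.6257054, rounded to 4 significant figures:

9.626


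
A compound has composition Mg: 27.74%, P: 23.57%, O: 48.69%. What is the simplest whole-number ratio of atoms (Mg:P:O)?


Assume 100 g of compound, divide each mass% by atomic mass to get moles, then normalize by the smallest to get a raw atom ratio.
Moles per 100 g: Mg: 27.74/24.305 = 1.1413, P: 23.57/30.974 = 0.761, O: 48.69/15.999 = 3.0433
Raw ratio (divide by min = 0.761): Mg: 1.5, P: 1.0, O: 3.999
Multiply by 2 to clear fractions: Mg: 3.0 ~= 3, P: 2.0 ~= 2, O: 7.999 ~= 8
Reduce by GCD to get the simplest whole-number ratio:

3:2:8


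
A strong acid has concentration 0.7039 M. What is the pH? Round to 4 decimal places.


A strong acid dissociates completely, so [H+] equals the given concentration.
pH = -log10([H+]) = -log10(0.7039)
pH = 0.15248903, rounded to 4 dp:

0.1525


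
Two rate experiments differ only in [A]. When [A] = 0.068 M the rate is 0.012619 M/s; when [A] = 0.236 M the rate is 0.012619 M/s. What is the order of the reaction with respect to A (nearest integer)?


Rate is proportional to [A]^n, so rate2/rate1 = ([A]2/[A]1)^n. Take logs to solve for n.
rate2/rate1 = 0.012619 / 0.012619 = 1.0
[A]2/[A]1 = 0.236 / 0.068 = 3.4706
n = ln(1.0) / ln(3.4706) = 0.0
Nearest integer order:

0


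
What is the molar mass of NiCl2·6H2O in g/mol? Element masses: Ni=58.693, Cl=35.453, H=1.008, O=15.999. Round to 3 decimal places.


M = sum(count * atomic_mass) over atoms.
M = 1*58.693 + 2*35.453 + 12*1.008 + 6*15.999
M = 58.693 + 70.906 + 12.096 + 95.994
M = 237.689 g/mol, rounded to 3 dp:

237.689 g/mol


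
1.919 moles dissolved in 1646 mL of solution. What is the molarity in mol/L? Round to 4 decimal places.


Convert volume to liters: V_L = V_mL / 1000.
V_L = 1646 / 1000 = 1.646 L
M = n / V_L = 1.919 / 1.646
M = 1.16585662 mol/L, rounded to 4 dp:

1.1659 mol/L


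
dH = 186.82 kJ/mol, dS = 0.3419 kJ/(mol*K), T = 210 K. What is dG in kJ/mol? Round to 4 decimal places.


Gibbs: dG = dH - T*dS (consistent units, dS already in kJ/(mol*K)).
T*dS = 210 * 0.3419 = 71.799
dG = 186.82 - (71.799)
dG = 115.021 kJ/mol, rounded to 4 dp:

115.0210 kJ/mol


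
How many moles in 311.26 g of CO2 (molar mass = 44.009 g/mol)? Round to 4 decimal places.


n = mass / M
n = 311.26 / 44.009
n = 7.07264423 mol, rounded to 4 dp:

7.0726 mol


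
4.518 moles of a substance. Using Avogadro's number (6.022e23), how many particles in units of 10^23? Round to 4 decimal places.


N = n * NA, then divide by 1e23 for the requested units.
N / 1e23 = n * 6.022
N / 1e23 = 4.518 * 6.022
N / 1e23 = 27.207396, rounded to 4 dp:

27.2074


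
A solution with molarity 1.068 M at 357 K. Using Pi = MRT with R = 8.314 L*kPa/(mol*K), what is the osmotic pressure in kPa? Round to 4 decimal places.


Osmotic pressure (van't Hoff): Pi = M*R*T.
RT = 8.314 * 357 = 2968.098
Pi = 1.068 * 2968.098
Pi = 3169.928664 kPa, rounded to 4 dp:

3169.9287 kPa


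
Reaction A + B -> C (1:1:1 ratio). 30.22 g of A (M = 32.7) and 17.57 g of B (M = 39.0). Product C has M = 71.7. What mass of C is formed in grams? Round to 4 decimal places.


Find moles of each reactant; the smaller value is the limiting reagent in a 1:1:1 reaction, so moles_C equals moles of the limiter.
n_A = mass_A / M_A = 30.22 / 32.7 = 0.924159 mol
n_B = mass_B / M_B = 17.57 / 39.0 = 0.450513 mol
Limiting reagent: B (smaller), n_limiting = 0.450513 mol
mass_C = n_limiting * M_C = 0.450513 * 71.7
mass_C = 32.3017821 g, rounded to 4 dp:

32.3018 g


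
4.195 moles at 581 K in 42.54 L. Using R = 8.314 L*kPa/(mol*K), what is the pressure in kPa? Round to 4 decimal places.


PV = nRT, solve for P = nRT / V.
nRT = 4.195 * 8.314 * 581 = 20263.6706
P = 20263.6706 / 42.54
P = 476.34392572 kPa, rounded to 4 dp:

476.3439 kPa


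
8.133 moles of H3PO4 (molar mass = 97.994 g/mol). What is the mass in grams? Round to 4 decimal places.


mass = n * M
mass = 8.133 * 97.994
mass = 796.985202 g, rounded to 4 dp:

796.9852 g


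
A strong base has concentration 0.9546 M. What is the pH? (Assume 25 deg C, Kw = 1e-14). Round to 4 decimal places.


A strong base dissociates completely, so [OH-] equals the given concentration.
pOH = -log10([OH-]) = -log10(0.9546) = 0.020179
pH = 14 - pOH = 14 - 0.020179
pH = 13.979821, rounded to 4 dp:

13.9798


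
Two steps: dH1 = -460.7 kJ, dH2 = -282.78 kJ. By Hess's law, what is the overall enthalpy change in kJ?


Hess's law: enthalpy is a state function, so add the step enthalpies.
dH_total = dH1 + dH2 = -460.7 + (-282.78)
dH_total = -743.48 kJ:

-743.48 kJ


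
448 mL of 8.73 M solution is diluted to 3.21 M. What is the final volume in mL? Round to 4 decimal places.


Dilution: M1*V1 = M2*V2, solve for V2.
V2 = M1*V1 / M2
V2 = 8.73 * 448 / 3.21
V2 = 3911.04 / 3.21
V2 = 1218.39252336 mL, rounded to 4 dp:

1218.3925 mL


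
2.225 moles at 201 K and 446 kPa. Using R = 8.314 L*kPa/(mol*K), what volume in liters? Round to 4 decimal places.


PV = nRT, solve for V = nRT / P.
nRT = 2.225 * 8.314 * 201 = 3718.2287
V = 3718.2287 / 446
V = 8.33683565 L, rounded to 4 dp:

8.3368 L


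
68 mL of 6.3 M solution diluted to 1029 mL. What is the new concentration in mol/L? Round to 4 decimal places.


Dilution: M1*V1 = M2*V2, solve for M2.
M2 = M1*V1 / V2
M2 = 6.3 * 68 / 1029
M2 = 428.4 / 1029
M2 = 0.41632653 mol/L, rounded to 4 dp:

0.4163 mol/L


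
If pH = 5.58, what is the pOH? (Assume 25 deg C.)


At 25 deg C, pH + pOH = 14.
pOH = 14 - pH = 14 - 5.58
pOH = 8.42:

8.42


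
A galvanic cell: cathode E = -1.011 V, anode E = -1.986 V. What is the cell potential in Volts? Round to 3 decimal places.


Standard cell potential: E_cell = E_cathode - E_anode.
E_cell = -1.011 - (-1.986)
E_cell = 0.975 V, rounded to 3 dp:

0.975 V


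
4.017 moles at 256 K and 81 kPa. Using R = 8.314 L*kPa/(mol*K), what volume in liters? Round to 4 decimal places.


PV = nRT, solve for V = nRT / P.
nRT = 4.017 * 8.314 * 256 = 8549.7185
V = 8549.7185 / 81
V = 105.55208025 L, rounded to 4 dp:

105.5521 L


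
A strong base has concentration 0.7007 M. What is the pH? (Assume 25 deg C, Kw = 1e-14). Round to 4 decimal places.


A strong base dissociates completely, so [OH-] equals the given concentration.
pOH = -log10([OH-]) = -log10(0.7007) = 0.154468
pH = 14 - pOH = 14 - 0.154468
pH = 13.845532, rounded to 4 dp:

13.8455


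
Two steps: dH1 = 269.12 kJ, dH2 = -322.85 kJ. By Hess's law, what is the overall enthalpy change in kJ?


Hess's law: enthalpy is a state function, so add the step enthalpies.
dH_total = dH1 + dH2 = 269.12 + (-322.85)
dH_total = -53.73 kJ:

-53.73 kJ


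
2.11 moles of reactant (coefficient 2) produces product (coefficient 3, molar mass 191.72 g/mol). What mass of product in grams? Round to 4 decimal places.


Use the coefficient ratio to convert reactant moles to product moles, then multiply by the product's molar mass.
moles_P = moles_R * (coeff_P / coeff_R) = 2.11 * (3/2) = 3.165
mass_P = moles_P * M_P = 3.165 * 191.72
mass_P = 606.7938 g, rounded to 4 dp:

606.7938 g


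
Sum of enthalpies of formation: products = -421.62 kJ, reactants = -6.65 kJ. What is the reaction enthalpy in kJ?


dH_rxn = sum(dH_f products) - sum(dH_f reactants)
dH_rxn = -421.62 - (-6.65)
dH_rxn = -414.97 kJ:

-414.97 kJ


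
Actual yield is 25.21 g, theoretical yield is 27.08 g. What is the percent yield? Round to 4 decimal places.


% yield = 100 * actual / theoretical
% yield = 100 * 25.21 / 27.08
% yield = 93.09453471 %, rounded to 4 dp:

93.0945 %


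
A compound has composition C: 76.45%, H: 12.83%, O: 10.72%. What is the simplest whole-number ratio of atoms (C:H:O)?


Assume 100 g of compound, divide each mass% by atomic mass to get moles, then normalize by the smallest to get a raw atom ratio.
Moles per 100 g: C: 76.45/12.011 = 6.365, H: 12.83/1.008 = 12.7282, O: 10.72/15.999 = 0.67
Raw ratio (divide by min = 0.67): C: 9.499, H: 18.996, O: 1.0
Multiply by 2 to clear fractions: C: 18.999 ~= 19, H: 37.992 ~= 38, O: 2.0 ~= 2
Reduce by GCD to get the simplest whole-number ratio:

19:38:2


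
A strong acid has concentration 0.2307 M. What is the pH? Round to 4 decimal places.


A strong acid dissociates completely, so [H+] equals the given concentration.
pH = -log10([H+]) = -log10(0.2307)
pH = 0.63695241, rounded to 4 dp:

0.6370


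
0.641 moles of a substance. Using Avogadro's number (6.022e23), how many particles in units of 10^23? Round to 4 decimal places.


N = n * NA, then divide by 1e23 for the requested units.
N / 1e23 = n * 6.022
N / 1e23 = 0.641 * 6.022
N / 1e23 = 3.860102, rounded to 4 dp:

3.8601


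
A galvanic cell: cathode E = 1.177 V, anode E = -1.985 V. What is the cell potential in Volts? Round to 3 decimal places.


Standard cell potential: E_cell = E_cathode - E_anode.
E_cell = 1.177 - (-1.985)
E_cell = 3.162 V, rounded to 3 dp:

3.162 V


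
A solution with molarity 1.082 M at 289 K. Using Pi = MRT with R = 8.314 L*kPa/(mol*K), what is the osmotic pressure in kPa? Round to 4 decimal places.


Osmotic pressure (van't Hoff): Pi = M*R*T.
RT = 8.314 * 289 = 2402.746
Pi = 1.082 * 2402.746
Pi = 2599.771172 kPa, rounded to 4 dp:

2599.7712 kPa


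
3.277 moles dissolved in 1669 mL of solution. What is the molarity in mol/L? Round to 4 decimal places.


Convert volume to liters: V_L = V_mL / 1000.
V_L = 1669 / 1000 = 1.669 L
M = n / V_L = 3.277 / 1.669
M = 1.96345117 mol/L, rounded to 4 dp:

1.9635 mol/L


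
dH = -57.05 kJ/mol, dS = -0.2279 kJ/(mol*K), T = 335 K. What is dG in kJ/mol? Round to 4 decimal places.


Gibbs: dG = dH - T*dS (consistent units, dS already in kJ/(mol*K)).
T*dS = 335 * -0.2279 = -76.3465
dG = -57.05 - (-76.3465)
dG = 19.2965 kJ/mol, rounded to 4 dp:

19.2965 kJ/mol


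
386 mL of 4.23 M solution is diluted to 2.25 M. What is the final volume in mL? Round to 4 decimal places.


Dilution: M1*V1 = M2*V2, solve for V2.
V2 = M1*V1 / M2
V2 = 4.23 * 386 / 2.25
V2 = 1632.78 / 2.25
V2 = 725.68 mL, rounded to 4 dp:

725.6800 mL


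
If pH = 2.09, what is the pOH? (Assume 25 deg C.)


At 25 deg C, pH + pOH = 14.
pOH = 14 - pH = 14 - 2.09
pOH = 11.91:

11.91


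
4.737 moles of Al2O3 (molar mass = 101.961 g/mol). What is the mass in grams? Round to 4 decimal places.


mass = n * M
mass = 4.737 * 101.961
mass = 482.989257 g, rounded to 4 dp:

482.9893 g


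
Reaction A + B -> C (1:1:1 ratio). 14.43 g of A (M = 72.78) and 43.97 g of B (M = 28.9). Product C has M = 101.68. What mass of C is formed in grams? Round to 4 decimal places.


Find moles of each reactant; the smaller value is the limiting reagent in a 1:1:1 reaction, so moles_C equals moles of the limiter.
n_A = mass_A / M_A = 14.43 / 72.78 = 0.198269 mol
n_B = mass_B / M_B = 43.97 / 28.9 = 1.521453 mol
Limiting reagent: A (smaller), n_limiting = 0.198269 mol
mass_C = n_limiting * M_C = 0.198269 * 101.68
mass_C = 20.15999192 g, rounded to 4 dp:

20.1600 g


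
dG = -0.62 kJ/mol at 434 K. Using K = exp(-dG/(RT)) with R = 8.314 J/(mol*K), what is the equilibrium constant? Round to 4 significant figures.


dG is in kJ/mol; multiply by 1000 to match R in J/(mol*K).
RT = 8.314 * 434 = 3608.276 J/mol
exponent = -dG*1000 / (RT) = -(-0.62*1000) / 3608.276 = 0.17182721
K = exp(0.17182721)
K = 1.1874726, rounded to 4 significant figures:

1.187


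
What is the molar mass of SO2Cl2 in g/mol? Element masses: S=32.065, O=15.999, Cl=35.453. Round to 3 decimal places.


M = sum(count * atomic_mass) over atoms.
M = 1*32.065 + 2*15.999 + 2*35.453
M = 32.065 + 31.998 + 70.906
M = 134.969 g/mol, rounded to 3 dp:

134.969 g/mol


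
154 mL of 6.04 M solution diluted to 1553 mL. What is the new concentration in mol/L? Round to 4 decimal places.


Dilution: M1*V1 = M2*V2, solve for M2.
M2 = M1*V1 / V2
M2 = 6.04 * 154 / 1553
M2 = 930.16 / 1553
M2 = 0.59894398 mol/L, rounded to 4 dp:

0.5989 mol/L


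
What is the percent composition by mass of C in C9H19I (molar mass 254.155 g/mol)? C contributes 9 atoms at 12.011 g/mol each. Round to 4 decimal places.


pct = 100 * (n_elem * M_elem) / M_total
mass_contribution = 9 * 12.011 = 108.099 g/mol
pct = 100 * 108.099 / 254.155
pct = 42.53270642 %, rounded to 4 dp:

42.5327 %


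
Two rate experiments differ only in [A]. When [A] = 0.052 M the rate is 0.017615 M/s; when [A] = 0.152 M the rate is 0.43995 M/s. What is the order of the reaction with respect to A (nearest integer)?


Rate is proportional to [A]^n, so rate2/rate1 = ([A]2/[A]1)^n. Take logs to solve for n.
rate2/rate1 = 0.43995 / 0.017615 = 24.9759
[A]2/[A]1 = 0.152 / 0.052 = 2.9231
n = ln(24.9759) / ln(2.9231) = 3.0
Nearest integer order:

3


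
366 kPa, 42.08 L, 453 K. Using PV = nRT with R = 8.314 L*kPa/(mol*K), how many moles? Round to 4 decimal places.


PV = nRT, solve for n = PV / (RT).
PV = 366 * 42.08 = 15401.28
RT = 8.314 * 453 = 3766.242
n = 15401.28 / 3766.242
n = 4.08929644 mol, rounded to 4 dp:

4.0893 mol


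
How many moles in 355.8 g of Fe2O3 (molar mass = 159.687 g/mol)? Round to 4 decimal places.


n = mass / M
n = 355.8 / 159.687
n = 2.22810874 mol, rounded to 4 dp:

2.2281 mol


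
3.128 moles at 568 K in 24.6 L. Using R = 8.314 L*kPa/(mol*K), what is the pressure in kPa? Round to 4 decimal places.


PV = nRT, solve for P = nRT / V.
nRT = 3.128 * 8.314 * 568 = 14771.5171
P = 14771.5171 / 24.6
P = 600.4681748 kPa, rounded to 4 dp:

600.4682 kPa


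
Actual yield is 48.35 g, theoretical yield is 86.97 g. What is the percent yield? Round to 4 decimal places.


% yield = 100 * actual / theoretical
% yield = 100 * 48.35 / 86.97
% yield = 55.59388295 %, rounded to 4 dp:

55.5939 %


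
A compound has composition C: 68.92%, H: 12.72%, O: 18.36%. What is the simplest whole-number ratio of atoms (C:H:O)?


Assume 100 g of compound, divide each mass% by atomic mass to get moles, then normalize by the smallest to get a raw atom ratio.
Moles per 100 g: C: 68.92/12.011 = 5.7381, H: 12.72/1.008 = 12.619, O: 18.36/15.999 = 1.1476
Raw ratio (divide by min = 1.1476): C: 5.0, H: 10.996, O: 1.0
Multiply by 1 to clear fractions: C: 5.0 ~= 5, H: 10.996 ~= 11, O: 1.0 ~= 1
Reduce by GCD to get the simplest whole-number ratio:

5:11:1


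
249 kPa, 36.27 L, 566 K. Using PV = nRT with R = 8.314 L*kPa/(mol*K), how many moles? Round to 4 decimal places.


PV = nRT, solve for n = PV / (RT).
PV = 249 * 36.27 = 9031.23
RT = 8.314 * 566 = 4705.724
n = 9031.23 / 4705.724
n = 1.91920096 mol, rounded to 4 dp:

1.9192 mol


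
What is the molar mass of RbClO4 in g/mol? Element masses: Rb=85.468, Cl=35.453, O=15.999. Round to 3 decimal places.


M = sum(count * atomic_mass) over atoms.
M = 1*85.468 + 1*35.453 + 4*15.999
M = 85.468 + 35.453 + 63.996
M = 184.917 g/mol, rounded to 3 dp:

184.917 g/mol


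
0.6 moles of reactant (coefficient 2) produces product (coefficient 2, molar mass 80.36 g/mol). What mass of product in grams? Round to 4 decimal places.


Use the coefficient ratio to convert reactant moles to product moles, then multiply by the product's molar mass.
moles_P = moles_R * (coeff_P / coeff_R) = 0.6 * (2/2) = 0.6
mass_P = moles_P * M_P = 0.6 * 80.36
mass_P = 48.216 g, rounded to 4 dp:

48.2160 g


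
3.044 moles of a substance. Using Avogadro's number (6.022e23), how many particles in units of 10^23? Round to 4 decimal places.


N = n * NA, then divide by 1e23 for the requested units.
N / 1e23 = n * 6.022
N / 1e23 = 3.044 * 6.022
N / 1e23 = 18.330968, rounded to 4 dp:

18.3310


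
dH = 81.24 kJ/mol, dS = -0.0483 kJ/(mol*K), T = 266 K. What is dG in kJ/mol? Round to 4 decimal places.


Gibbs: dG = dH - T*dS (consistent units, dS already in kJ/(mol*K)).
T*dS = 266 * -0.0483 = -12.8478
dG = 81.24 - (-12.8478)
dG = 94.0878 kJ/mol, rounded to 4 dp:

94.0878 kJ/mol


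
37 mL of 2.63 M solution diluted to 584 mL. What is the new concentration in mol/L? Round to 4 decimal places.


Dilution: M1*V1 = M2*V2, solve for M2.
M2 = M1*V1 / V2
M2 = 2.63 * 37 / 584
M2 = 97.31 / 584
M2 = 0.16662671 mol/L, rounded to 4 dp:

0.1666 mol/L


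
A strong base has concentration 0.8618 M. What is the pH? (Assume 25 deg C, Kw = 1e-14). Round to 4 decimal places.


A strong base dissociates completely, so [OH-] equals the given concentration.
pOH = -log10([OH-]) = -log10(0.8618) = 0.064594
pH = 14 - pOH = 14 - 0.064594
pH = 13.935406, rounded to 4 dp:

13.9354


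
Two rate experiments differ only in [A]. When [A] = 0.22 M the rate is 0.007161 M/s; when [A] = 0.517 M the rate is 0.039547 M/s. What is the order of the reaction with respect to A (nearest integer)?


Rate is proportional to [A]^n, so rate2/rate1 = ([A]2/[A]1)^n. Take logs to solve for n.
rate2/rate1 = 0.039547 / 0.007161 = 5.5226
[A]2/[A]1 = 0.517 / 0.22 = 2.35
n = ln(5.5226) / ln(2.35) = 2.0
Nearest integer order:

2


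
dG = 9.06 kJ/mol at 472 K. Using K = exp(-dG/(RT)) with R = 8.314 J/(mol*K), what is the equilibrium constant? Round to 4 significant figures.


dG is in kJ/mol; multiply by 1000 to match R in J/(mol*K).
RT = 8.314 * 472 = 3924.208 J/mol
exponent = -dG*1000 / (RT) = -(9.06*1000) / 3924.208 = -2.30874612
K = exp(-2.30874612)
K = 0.099385791, rounded to 4 significant figures:

0.09939


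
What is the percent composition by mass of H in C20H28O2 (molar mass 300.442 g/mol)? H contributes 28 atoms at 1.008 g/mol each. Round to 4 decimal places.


pct = 100 * (n_elem * M_elem) / M_total
mass_contribution = 28 * 1.008 = 28.224 g/mol
pct = 100 * 28.224 / 300.442
pct = 9.39415927 %, rounded to 4 dp:

9.3942 %


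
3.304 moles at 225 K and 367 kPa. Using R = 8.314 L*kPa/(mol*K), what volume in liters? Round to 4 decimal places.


PV = nRT, solve for V = nRT / P.
nRT = 3.304 * 8.314 * 225 = 6180.6276
V = 6180.6276 / 367
V = 16.84094714 L, rounded to 4 dp:

16.8409 L


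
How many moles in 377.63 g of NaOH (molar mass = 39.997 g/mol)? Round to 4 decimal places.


n = mass / M
n = 377.63 / 39.997
n = 9.44145811 mol, rounded to 4 dp:

9.4415 mol


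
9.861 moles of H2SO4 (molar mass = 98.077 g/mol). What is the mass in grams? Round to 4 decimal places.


mass = n * M
mass = 9.861 * 98.077
mass = 967.137297 g, rounded to 4 dp:

967.1373 g


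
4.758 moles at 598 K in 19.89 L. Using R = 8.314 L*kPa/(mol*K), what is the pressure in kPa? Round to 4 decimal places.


PV = nRT, solve for P = nRT / V.
nRT = 4.758 * 8.314 * 598 = 23655.6912
P = 23655.6912 / 19.89
P = 1189.32585219 kPa, rounded to 4 dp:

1189.3259 kPa


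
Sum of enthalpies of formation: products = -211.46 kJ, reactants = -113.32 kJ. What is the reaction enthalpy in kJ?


dH_rxn = sum(dH_f products) - sum(dH_f reactants)
dH_rxn = -211.46 - (-113.32)
dH_rxn = -98.14 kJ:

-98.14 kJ


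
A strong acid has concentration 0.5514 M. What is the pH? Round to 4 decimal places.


A strong acid dissociates completely, so [H+] equals the given concentration.
pH = -log10([H+]) = -log10(0.5514)
pH = 0.25853324, rounded to 4 dp:

0.2585


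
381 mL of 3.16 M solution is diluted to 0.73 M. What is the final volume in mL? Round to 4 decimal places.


Dilution: M1*V1 = M2*V2, solve for V2.
V2 = M1*V1 / M2
V2 = 3.16 * 381 / 0.73
V2 = 1203.96 / 0.73
V2 = 1649.26027397 mL, rounded to 4 dp:

1649.2603 mL


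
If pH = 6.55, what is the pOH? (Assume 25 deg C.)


At 25 deg C, pH + pOH = 14.
pOH = 14 - pH = 14 - 6.55
pOH = 7.45:

7.45


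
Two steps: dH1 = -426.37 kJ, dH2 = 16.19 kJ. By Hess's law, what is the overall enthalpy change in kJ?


Hess's law: enthalpy is a state function, so add the step enthalpies.
dH_total = dH1 + dH2 = -426.37 + (16.19)
dH_total = -410.18 kJ:

-410.18 kJ


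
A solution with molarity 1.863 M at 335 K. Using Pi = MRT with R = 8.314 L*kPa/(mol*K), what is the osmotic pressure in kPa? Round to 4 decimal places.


Osmotic pressure (van't Hoff): Pi = M*R*T.
RT = 8.314 * 335 = 2785.19
Pi = 1.863 * 2785.19
Pi = 5188.80897 kPa, rounded to 4 dp:

5188.8090 kPa


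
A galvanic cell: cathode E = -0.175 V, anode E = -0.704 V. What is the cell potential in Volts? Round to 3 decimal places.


Standard cell potential: E_cell = E_cathode - E_anode.
E_cell = -0.175 - (-0.704)
E_cell = 0.529 V, rounded to 3 dp:

0.529 V


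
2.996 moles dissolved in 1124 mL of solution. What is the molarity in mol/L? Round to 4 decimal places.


Convert volume to liters: V_L = V_mL / 1000.
V_L = 1124 / 1000 = 1.124 L
M = n / V_L = 2.996 / 1.124
M = 2.66548043 mol/L, rounded to 4 dp:

2.6655 mol/L


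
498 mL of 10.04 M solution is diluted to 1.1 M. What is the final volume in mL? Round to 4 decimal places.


Dilution: M1*V1 = M2*V2, solve for V2.
V2 = M1*V1 / M2
V2 = 10.04 * 498 / 1.1
V2 = 4999.92 / 1.1
V2 = 4545.38181818 mL, rounded to 4 dp:

4545.3818 mL


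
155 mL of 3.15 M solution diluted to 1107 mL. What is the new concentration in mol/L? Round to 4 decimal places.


Dilution: M1*V1 = M2*V2, solve for M2.
M2 = M1*V1 / V2
M2 = 3.15 * 155 / 1107
M2 = 488.25 / 1107
M2 = 0.44105691 mol/L, rounded to 4 dp:

0.4411 mol/L


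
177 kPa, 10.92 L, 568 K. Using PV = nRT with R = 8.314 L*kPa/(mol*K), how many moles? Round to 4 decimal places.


PV = nRT, solve for n = PV / (RT).
PV = 177 * 10.92 = 1932.84
RT = 8.314 * 568 = 4722.352
n = 1932.84 / 4722.352
n = 0.40929605 mol, rounded to 4 dp:

0.4093 mol


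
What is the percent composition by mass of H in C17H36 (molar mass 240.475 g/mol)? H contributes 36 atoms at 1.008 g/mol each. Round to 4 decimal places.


pct = 100 * (n_elem * M_elem) / M_total
mass_contribution = 36 * 1.008 = 36.288 g/mol
pct = 100 * 36.288 / 240.475
pct = 15.09013411 %, rounded to 4 dp:

15.0901 %


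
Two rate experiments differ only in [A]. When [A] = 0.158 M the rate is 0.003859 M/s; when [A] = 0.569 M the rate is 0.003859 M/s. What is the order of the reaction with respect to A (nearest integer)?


Rate is proportional to [A]^n, so rate2/rate1 = ([A]2/[A]1)^n. Take logs to solve for n.
rate2/rate1 = 0.003859 / 0.003859 = 1.0
[A]2/[A]1 = 0.569 / 0.158 = 3.6013
n = ln(1.0) / ln(3.6013) = 0.0
Nearest integer order:

0


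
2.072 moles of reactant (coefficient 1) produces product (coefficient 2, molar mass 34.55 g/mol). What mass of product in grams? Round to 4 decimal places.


Use the coefficient ratio to convert reactant moles to product moles, then multiply by the product's molar mass.
moles_P = moles_R * (coeff_P / coeff_R) = 2.072 * (2/1) = 4.144
mass_P = moles_P * M_P = 4.144 * 34.55
mass_P = 143.1752 g, rounded to 4 dp:

143.1752 g


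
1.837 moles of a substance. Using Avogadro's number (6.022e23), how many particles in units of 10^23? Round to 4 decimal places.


N = n * NA, then divide by 1e23 for the requested units.
N / 1e23 = n * 6.022
N / 1e23 = 1.837 * 6.022
N / 1e23 = 11.062414, rounded to 4 dp:

11.0624


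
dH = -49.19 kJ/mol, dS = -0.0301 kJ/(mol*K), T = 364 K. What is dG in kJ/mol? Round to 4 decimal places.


Gibbs: dG = dH - T*dS (consistent units, dS already in kJ/(mol*K)).
T*dS = 364 * -0.0301 = -10.9564
dG = -49.19 - (-10.9564)
dG = -38.2336 kJ/mol, rounded to 4 dp:

-38.2336 kJ/mol


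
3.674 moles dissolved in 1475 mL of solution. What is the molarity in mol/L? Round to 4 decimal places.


Convert volume to liters: V_L = V_mL / 1000.
V_L = 1475 / 1000 = 1.475 L
M = n / V_L = 3.674 / 1.475
M = 2.49084746 mol/L, rounded to 4 dp:

2.4908 mol/L


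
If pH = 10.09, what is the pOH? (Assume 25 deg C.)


At 25 deg C, pH + pOH = 14.
pOH = 14 - pH = 14 - 10.09
pOH = 3.91:

3.91


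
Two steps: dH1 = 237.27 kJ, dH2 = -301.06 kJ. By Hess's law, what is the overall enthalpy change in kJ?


Hess's law: enthalpy is a state function, so add the step enthalpies.
dH_total = dH1 + dH2 = 237.27 + (-301.06)
dH_total = -63.79 kJ:

-63.79 kJ


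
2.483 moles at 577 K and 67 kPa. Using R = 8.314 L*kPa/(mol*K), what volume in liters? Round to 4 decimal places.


PV = nRT, solve for V = nRT / P.
nRT = 2.483 * 8.314 * 577 = 11911.393
V = 11911.393 / 67
V = 177.78198507 L, rounded to 4 dp:

177.7820 L


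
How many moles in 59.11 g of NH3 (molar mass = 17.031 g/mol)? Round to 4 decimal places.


n = mass / M
n = 59.11 / 17.031
n = 3.47072985 mol, rounded to 4 dp:

3.4707 mol


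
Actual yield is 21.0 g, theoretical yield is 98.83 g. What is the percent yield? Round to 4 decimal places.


% yield = 100 * actual / theoretical
% yield = 100 * 21.0 / 98.83
% yield = 21.24860872 %, rounded to 4 dp:

21.2486 %


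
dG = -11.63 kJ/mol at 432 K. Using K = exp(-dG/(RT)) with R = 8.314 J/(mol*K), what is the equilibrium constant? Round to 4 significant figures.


dG is in kJ/mol; multiply by 1000 to match R in J/(mol*K).
RT = 8.314 * 432 = 3591.648 J/mol
exponent = -dG*1000 / (RT) = -(-11.63*1000) / 3591.648 = 3.23806787
K = exp(3.23806787)
K = 25.484435, rounded to 4 significant figures:

25.48


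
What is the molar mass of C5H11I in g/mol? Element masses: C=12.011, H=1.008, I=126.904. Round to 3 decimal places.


M = sum(count * atomic_mass) over atoms.
M = 5*12.011 + 11*1.008 + 1*126.904
M = 60.055 + 11.088 + 126.904
M = 198.047 g/mol, rounded to 3 dp:

198.047 g/mol


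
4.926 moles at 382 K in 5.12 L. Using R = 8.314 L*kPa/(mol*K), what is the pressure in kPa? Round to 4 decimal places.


PV = nRT, solve for P = nRT / V.
nRT = 4.926 * 8.314 * 382 = 15644.7198
P = 15644.7198 / 5.12
P = 3055.60933594 kPa, rounded to 4 dp:

3055.6093 kPa


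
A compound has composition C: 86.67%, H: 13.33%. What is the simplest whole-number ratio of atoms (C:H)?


Assume 100 g of compound, divide each mass% by atomic mass to get moles, then normalize by the smallest to get a raw atom ratio.
Moles per 100 g: C: 86.67/12.011 = 7.2159, H: 13.33/1.008 = 13.2242
Raw ratio (divide by min = 7.2159): C: 1.0, H: 1.833
Multiply by 6 to clear fractions: C: 6.0 ~= 6, H: 10.996 ~= 11
Reduce by GCD to get the simplest whole-number ratio:

6:11


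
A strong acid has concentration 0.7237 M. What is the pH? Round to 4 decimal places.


A strong acid dissociates completely, so [H+] equals the given concentration.
pH = -log10([H+]) = -log10(0.7237)
pH = 0.14044143, rounded to 4 dp:

0.1404


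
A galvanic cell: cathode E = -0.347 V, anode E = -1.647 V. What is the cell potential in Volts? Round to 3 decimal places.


Standard cell potential: E_cell = E_cathode - E_anode.
E_cell = -0.347 - (-1.647)
E_cell = 1.3 V, rounded to 3 dp:

1.300 V


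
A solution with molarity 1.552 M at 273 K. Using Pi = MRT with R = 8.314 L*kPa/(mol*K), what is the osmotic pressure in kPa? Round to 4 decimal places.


Osmotic pressure (van't Hoff): Pi = M*R*T.
RT = 8.314 * 273 = 2269.722
Pi = 1.552 * 2269.722
Pi = 3522.608544 kPa, rounded to 4 dp:

3522.6085 kPa


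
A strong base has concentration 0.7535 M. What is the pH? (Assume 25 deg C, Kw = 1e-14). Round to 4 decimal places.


A strong base dissociates completely, so [OH-] equals the given concentration.
pOH = -log10([OH-]) = -log10(0.7535) = 0.122917
pH = 14 - pOH = 14 - 0.122917
pH = 13.877083, rounded to 4 dp:

13.8771


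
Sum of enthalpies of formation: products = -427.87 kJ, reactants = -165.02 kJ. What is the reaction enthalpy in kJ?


dH_rxn = sum(dH_f products) - sum(dH_f reactants)
dH_rxn = -427.87 - (-165.02)
dH_rxn = -262.85 kJ:

-262.85 kJ


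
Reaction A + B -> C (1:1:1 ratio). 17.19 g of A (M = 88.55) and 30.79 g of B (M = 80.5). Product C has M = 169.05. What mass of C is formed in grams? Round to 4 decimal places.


Find moles of each reactant; the smaller value is the limiting reagent in a 1:1:1 reaction, so moles_C equals moles of the limiter.
n_A = mass_A / M_A = 17.19 / 88.55 = 0.194128 mol
n_B = mass_B / M_B = 30.79 / 80.5 = 0.382484 mol
Limiting reagent: A (smaller), n_limiting = 0.194128 mol
mass_C = n_limiting * M_C = 0.194128 * 169.05
mass_C = 32.8173384 g, rounded to 4 dp:

32.8173 g


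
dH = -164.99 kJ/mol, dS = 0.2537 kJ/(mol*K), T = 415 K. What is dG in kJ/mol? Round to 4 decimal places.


Gibbs: dG = dH - T*dS (consistent units, dS already in kJ/(mol*K)).
T*dS = 415 * 0.2537 = 105.2855
dG = -164.99 - (105.2855)
dG = -270.2755 kJ/mol, rounded to 4 dp:

-270.2755 kJ/mol


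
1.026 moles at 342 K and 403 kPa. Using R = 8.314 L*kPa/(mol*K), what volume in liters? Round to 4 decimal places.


PV = nRT, solve for V = nRT / P.
nRT = 1.026 * 8.314 * 342 = 2917.3161
V = 2917.3161 / 403
V = 7.23899777 L, rounded to 4 dp:

7.2390 L


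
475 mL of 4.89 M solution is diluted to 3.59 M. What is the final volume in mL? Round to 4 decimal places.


Dilution: M1*V1 = M2*V2, solve for V2.
V2 = M1*V1 / M2
V2 = 4.89 * 475 / 3.59
V2 = 2322.75 / 3.59
V2 = 647.00557103 mL, rounded to 4 dp:

647.0056 mL


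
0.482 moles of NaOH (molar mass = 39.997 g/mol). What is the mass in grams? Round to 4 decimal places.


mass = n * M
mass = 0.482 * 39.997
mass = 19.278554 g, rounded to 4 dp:

19.2786 g


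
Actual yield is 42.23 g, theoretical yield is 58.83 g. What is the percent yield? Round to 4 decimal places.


% yield = 100 * actual / theoretical
% yield = 100 * 42.23 / 58.83
% yield = 71.78310386 %, rounded to 4 dp:

71.7831 %


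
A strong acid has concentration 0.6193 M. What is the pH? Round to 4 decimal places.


A strong acid dissociates completely, so [H+] equals the given concentration.
pH = -log10([H+]) = -log10(0.6193)
pH = 0.20809892, rounded to 4 dp:

0.2081


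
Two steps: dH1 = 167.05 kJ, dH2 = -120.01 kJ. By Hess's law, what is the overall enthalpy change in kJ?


Hess's law: enthalpy is a state function, so add the step enthalpies.
dH_total = dH1 + dH2 = 167.05 + (-120.01)
dH_total = 47.04 kJ:

47.04 kJ


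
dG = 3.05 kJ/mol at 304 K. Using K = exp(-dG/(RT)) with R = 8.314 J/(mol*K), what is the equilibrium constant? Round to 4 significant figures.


dG is in kJ/mol; multiply by 1000 to match R in J/(mol*K).
RT = 8.314 * 304 = 2527.456 J/mol
exponent = -dG*1000 / (RT) = -(3.05*1000) / 2527.456 = -1.20674702
K = exp(-1.20674702)
K = 0.29916889, rounded to 4 significant figures:

0.2992


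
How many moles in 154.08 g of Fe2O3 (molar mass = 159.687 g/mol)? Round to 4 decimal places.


n = mass / M
n = 154.08 / 159.687
n = 0.96488756 mol, rounded to 4 dp:

0.9649 mol


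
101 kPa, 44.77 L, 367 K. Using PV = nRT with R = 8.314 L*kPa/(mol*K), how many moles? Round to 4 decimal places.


PV = nRT, solve for n = PV / (RT).
PV = 101 * 44.77 = 4521.77
RT = 8.314 * 367 = 3051.238
n = 4521.77 / 3051.238
n = 1.48194602 mol, rounded to 4 dp:

1.4819 mol


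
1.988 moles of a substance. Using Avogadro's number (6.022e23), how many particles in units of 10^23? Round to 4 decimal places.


N = n * NA, then divide by 1e23 for the requested units.
N / 1e23 = n * 6.022
N / 1e23 = 1.988 * 6.022
N / 1e23 = 11.971736, rounded to 4 dp:

11.9717


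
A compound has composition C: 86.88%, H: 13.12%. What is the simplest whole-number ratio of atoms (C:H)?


Assume 100 g of compound, divide each mass% by atomic mass to get moles, then normalize by the smallest to get a raw atom ratio.
Moles per 100 g: C: 86.88/12.011 = 7.2334, H: 13.12/1.008 = 13.0159
Raw ratio (divide by min = 7.2334): C: 1.0, H: 1.799
Multiply by 5 to clear fractions: C: 5.0 ~= 5, H: 8.997 ~= 9
Reduce by GCD to get the simplest whole-number ratio:

5:9


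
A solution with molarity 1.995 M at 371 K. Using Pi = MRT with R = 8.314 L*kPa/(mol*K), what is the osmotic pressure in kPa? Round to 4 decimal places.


Osmotic pressure (van't Hoff): Pi = M*R*T.
RT = 8.314 * 371 = 3084.494
Pi = 1.995 * 3084.494
Pi = 6153.56553 kPa, rounded to 4 dp:

6153.5655 kPa


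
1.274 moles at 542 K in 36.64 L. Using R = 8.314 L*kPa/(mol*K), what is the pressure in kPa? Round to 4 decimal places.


PV = nRT, solve for P = nRT / V.
nRT = 1.274 * 8.314 * 542 = 5740.8835
P = 5740.8835 / 36.64
P = 156.68350164 kPa, rounded to 4 dp:

156.6835 kPa


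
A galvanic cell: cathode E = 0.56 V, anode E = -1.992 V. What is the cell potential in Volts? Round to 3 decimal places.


Standard cell potential: E_cell = E_cathode - E_anode.
E_cell = 0.56 - (-1.992)
E_cell = 2.552 V, rounded to 3 dp:

2.552 V


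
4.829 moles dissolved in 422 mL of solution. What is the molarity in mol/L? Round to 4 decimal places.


Convert volume to liters: V_L = V_mL / 1000.
V_L = 422 / 1000 = 0.422 L
M = n / V_L = 4.829 / 0.422
M = 11.44312796 mol/L, rounded to 4 dp:

11.4431 mol/L


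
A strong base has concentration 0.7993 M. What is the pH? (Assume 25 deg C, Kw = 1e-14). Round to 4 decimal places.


A strong base dissociates completely, so [OH-] equals the given concentration.
pOH = -log10([OH-]) = -log10(0.7993) = 0.09729
pH = 14 - pOH = 14 - 0.09729
pH = 13.90271, rounded to 4 dp:

13.9027


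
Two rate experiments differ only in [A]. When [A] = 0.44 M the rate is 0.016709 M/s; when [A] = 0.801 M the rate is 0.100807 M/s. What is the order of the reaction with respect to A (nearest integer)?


Rate is proportional to [A]^n, so rate2/rate1 = ([A]2/[A]1)^n. Take logs to solve for n.
rate2/rate1 = 0.100807 / 0.016709 = 6.0331
[A]2/[A]1 = 0.801 / 0.44 = 1.8205
n = ln(6.0331) / ln(1.8205) = 3.0
Nearest integer order:

3


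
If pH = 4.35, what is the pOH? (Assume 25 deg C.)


At 25 deg C, pH + pOH = 14.
pOH = 14 - pH = 14 - 4.35
pOH = 9.65:

9.65


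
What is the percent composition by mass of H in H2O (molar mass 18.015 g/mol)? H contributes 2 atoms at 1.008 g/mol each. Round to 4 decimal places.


pct = 100 * (n_elem * M_elem) / M_total
mass_contribution = 2 * 1.008 = 2.016 g/mol
pct = 100 * 2.016 / 18.015
pct = 11.19067444 %, rounded to 4 dp:

11.1907 %


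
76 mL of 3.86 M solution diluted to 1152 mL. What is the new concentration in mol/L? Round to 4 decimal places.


Dilution: M1*V1 = M2*V2, solve for M2.
M2 = M1*V1 / V2
M2 = 3.86 * 76 / 1152
M2 = 293.36 / 1152
M2 = 0.25465278 mol/L, rounded to 4 dp:

0.2547 mol/L


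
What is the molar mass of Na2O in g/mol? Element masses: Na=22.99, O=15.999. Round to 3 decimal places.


M = sum(count * atomic_mass) over atoms.
M = 2*22.99 + 1*15.999
M = 45.98 + 15.999
M = 61.979 g/mol, rounded to 3 dp:

61.979 g/mol
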